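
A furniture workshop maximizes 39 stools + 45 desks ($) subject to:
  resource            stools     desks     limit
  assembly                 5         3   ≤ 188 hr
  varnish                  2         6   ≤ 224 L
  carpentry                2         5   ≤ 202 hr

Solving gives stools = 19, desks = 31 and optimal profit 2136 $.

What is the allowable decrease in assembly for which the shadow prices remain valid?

Binding constraints: assembly, varnish. The basis is B = [[5,3],[2,6]] with det 24.
Per unit decrease in assembly, x* moves by d = (-0.25, 0.0833).
The basis stays optimal until stools reaches 0; allowable decrease = 76 hr.

76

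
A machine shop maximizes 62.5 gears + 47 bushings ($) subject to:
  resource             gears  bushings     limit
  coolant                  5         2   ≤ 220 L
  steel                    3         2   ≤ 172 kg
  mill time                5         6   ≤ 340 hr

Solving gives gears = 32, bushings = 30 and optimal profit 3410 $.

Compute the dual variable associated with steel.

0

Binding: coolant and mill time. Non-binding: steel (16 unused).
Since steel is not tight, its dual is 0.
Dual feasibility on the basic columns requires 5·y_coolant + 5·y_mill time = 62.5, 2·y_coolant + 6·y_mill time = 47.
→ y_coolant = 7 and y_mill time = 5.5.
Shadow price of steel = 0.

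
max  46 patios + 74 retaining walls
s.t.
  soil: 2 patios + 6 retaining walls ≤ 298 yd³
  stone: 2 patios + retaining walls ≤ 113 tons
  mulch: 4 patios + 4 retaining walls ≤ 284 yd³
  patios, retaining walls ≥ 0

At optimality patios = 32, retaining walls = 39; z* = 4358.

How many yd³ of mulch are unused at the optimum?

0

mulch used = 4·32 + 4·39 = 284; slack = 284 − 284 = 0.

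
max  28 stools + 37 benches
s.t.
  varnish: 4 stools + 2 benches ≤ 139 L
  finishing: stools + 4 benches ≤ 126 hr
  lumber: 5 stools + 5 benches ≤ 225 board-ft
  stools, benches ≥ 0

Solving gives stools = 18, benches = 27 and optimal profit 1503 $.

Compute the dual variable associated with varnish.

0

At the optimum: varnish uses 126 of 139 (slack = 13); finishing uses 126 of 126 (binding); lumber uses 225 of 225 (binding).
Since varnish is not tight, its dual is 0.
The binding rows give the dual system: 1·y_finishing + 5·y_lumber = 28 and 4·y_finishing + 5·y_lumber = 37.
→ y_finishing = 3 and y_lumber = 5.
Shadow price of varnish = 0.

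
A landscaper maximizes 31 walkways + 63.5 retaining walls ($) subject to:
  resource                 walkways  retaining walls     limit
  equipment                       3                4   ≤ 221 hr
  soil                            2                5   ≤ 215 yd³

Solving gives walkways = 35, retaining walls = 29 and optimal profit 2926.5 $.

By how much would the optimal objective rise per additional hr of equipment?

Both equipment and soil are binding at x*.
Dual feasibility on the basic columns requires 3·y_equipment + 2·y_soil = 31, 4·y_equipment + 5·y_soil = 63.5.
This yields shadow prices y_equipment = 4, y_soil = 9.5.
Shadow price of equipment = 4.

4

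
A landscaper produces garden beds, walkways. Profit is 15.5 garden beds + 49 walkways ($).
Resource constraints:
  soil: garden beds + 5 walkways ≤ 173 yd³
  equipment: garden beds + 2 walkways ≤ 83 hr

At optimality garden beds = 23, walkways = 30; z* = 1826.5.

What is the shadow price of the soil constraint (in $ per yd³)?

At the optimum: soil uses 173 of 173 (binding); equipment uses 83 of 83 (binding).
From A_Bᵀ y = c: 1·y_soil + 1·y_equipment = 15.5; 5·y_soil + 2·y_equipment = 49.
Solving: y_soil = 6, y_equipment = 9.5.
Shadow price of soil = 6.

6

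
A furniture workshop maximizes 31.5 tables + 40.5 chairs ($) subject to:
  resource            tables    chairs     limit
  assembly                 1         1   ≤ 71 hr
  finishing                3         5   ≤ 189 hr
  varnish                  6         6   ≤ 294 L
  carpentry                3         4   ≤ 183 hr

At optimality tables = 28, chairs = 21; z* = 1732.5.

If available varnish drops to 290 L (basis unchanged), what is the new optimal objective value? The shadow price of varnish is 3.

1720.5

Δb = -4, so new z* = 1732.5 + (3)·(-4) = 1732.5 − 12 = 1720.5.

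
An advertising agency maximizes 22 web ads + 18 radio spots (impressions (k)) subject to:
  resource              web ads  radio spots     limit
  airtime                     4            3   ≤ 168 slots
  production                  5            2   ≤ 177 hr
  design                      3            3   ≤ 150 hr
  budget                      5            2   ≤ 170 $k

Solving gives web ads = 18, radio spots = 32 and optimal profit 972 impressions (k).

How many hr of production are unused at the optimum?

production used = 5·18 + 2·32 = 154; slack = 177 − 154 = 23.

23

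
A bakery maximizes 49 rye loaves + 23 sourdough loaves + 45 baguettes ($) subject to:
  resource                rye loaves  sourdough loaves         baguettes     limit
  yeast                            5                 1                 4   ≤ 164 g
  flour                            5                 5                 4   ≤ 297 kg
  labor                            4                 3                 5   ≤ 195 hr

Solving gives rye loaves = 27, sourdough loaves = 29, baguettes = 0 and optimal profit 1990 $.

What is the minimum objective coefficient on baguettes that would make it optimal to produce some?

Binding: yeast and labor. Non-binding: flour (17 unused).
By complementary slackness, y = 0 for the non-binding constraint.
From A_Bᵀ y = c: 5·y_yeast + 4·y_labor = 49; 1·y_yeast + 3·y_labor = 23.
→ y_yeast = 5 and y_labor = 6.
baguettes enters the basis when its profit ≥ yᵀa₃ = 5·4 + 6·5 = 50.

50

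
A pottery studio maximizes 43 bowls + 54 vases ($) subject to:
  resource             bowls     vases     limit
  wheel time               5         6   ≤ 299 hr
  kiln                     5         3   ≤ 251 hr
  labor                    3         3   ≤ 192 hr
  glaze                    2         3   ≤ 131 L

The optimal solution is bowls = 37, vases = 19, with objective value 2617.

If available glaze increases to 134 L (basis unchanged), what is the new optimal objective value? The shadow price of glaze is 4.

Δb = 3, so new z* = 2617 + (4)·(3) = 2617 + 12 = 2629.

2629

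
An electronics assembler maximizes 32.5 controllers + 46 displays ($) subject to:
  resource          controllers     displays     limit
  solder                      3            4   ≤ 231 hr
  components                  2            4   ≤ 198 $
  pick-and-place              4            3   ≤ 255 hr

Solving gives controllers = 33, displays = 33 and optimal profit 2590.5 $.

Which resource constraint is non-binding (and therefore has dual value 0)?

solder: 231/231 (binding)
components: 198/198 (binding)
pick-and-place: 231/255 (slack 24)
By complementary slackness, a constraint with positive slack has shadow price 0 → pick-and-place.

pick-and-place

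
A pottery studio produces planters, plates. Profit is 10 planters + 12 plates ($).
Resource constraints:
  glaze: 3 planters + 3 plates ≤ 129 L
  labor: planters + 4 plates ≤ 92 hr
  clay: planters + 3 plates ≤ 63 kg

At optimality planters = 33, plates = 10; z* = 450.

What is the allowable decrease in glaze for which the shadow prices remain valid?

66

Binding constraints: glaze, clay. The basis is B = [[3,3],[1,3]] with det 6.
Per unit decrease in glaze, x* moves by d = (-0.5, 0.1667).
The basis stays optimal until planters reaches 0; allowable decrease = 66 L.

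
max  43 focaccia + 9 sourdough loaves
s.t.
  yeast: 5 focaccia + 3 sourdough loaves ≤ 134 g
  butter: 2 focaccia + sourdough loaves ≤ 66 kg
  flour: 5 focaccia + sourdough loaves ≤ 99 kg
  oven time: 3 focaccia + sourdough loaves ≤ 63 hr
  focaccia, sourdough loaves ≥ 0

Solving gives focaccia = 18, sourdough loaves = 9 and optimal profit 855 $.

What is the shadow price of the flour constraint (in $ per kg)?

8

Binding: flour and oven time. Non-binding: yeast (17 unused), butter (21 unused).
Slack constraints have shadow price 0 (complementary slackness).
From A_Bᵀ y = c: 5·y_flour + 3·y_oven time = 43; 1·y_flour + 1·y_oven time = 9.
Solving: y_flour = 8, y_oven time = 1.
Shadow price of flour = 8.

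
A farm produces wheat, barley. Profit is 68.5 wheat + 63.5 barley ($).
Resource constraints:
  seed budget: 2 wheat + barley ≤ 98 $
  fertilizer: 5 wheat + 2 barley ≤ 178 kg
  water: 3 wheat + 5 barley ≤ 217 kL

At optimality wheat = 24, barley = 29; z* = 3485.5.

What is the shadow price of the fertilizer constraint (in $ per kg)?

Binding: fertilizer and water. Non-binding: seed budget (21 unused).
Slack constraints have shadow price 0 (complementary slackness).
The binding rows give the dual system: 5·y_fertilizer + 3·y_water = 68.5 and 2·y_fertilizer + 5·y_water = 63.5.
→ y_fertilizer = 8 and y_water = 9.5.
Shadow price of fertilizer = 8.

8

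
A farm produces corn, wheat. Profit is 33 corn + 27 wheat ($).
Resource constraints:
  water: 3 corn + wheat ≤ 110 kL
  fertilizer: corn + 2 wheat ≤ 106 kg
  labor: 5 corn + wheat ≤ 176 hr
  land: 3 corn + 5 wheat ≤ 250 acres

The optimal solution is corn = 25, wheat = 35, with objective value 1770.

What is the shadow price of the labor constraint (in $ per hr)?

0

Check each constraint at x*: water 110/110 (tight); fertilizer 95/106 (slack 11); labor 160/176 (slack 16); land 250/250 (tight).
Slack constraints have shadow price 0 (complementary slackness).
The binding rows give the dual system: 3·y_water + 3·y_land = 33 and 1·y_water + 5·y_land = 27.
Solving: y_water = 7, y_land = 4.
Shadow price of labor = 0.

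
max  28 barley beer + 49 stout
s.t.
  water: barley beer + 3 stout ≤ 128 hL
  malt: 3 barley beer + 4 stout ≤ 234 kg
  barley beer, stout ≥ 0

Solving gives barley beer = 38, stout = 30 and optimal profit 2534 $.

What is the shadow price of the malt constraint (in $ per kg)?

7

Check each constraint at x*: water 128/128 (tight); malt 234/234 (tight).
From A_Bᵀ y = c: 1·y_water + 3·y_malt = 28; 3·y_water + 4·y_malt = 49.
This yields shadow prices y_water = 7, y_malt = 7.
Shadow price of malt = 7.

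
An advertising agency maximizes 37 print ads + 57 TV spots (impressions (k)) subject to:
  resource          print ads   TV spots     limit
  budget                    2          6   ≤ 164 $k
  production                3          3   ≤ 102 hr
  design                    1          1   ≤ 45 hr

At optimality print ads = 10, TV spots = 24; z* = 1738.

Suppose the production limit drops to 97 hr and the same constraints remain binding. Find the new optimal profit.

1693

Binding: budget and production. Non-binding: design (11 unused).
Slack constraints have shadow price 0 (complementary slackness).
The binding rows give the dual system: 2·y_budget + 3·y_production = 37 and 6·y_budget + 3·y_production = 57.
Solving: y_budget = 5, y_production = 9.
Δz = y_production·Δb = 9 × (-5) = -45, so new z* = 1738 − 45 = 1693.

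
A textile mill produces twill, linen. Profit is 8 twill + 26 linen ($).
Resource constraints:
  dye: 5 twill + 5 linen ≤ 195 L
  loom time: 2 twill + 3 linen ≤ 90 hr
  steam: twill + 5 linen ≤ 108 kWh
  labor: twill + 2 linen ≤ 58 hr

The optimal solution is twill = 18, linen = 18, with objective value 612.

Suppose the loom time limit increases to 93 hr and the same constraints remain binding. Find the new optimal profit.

Check each constraint at x*: dye 180/195 (slack 15); loom time 90/90 (tight); steam 108/108 (tight); labor 54/58 (slack 4).
Since dye, labor are not tight, their duals are 0.
Dual feasibility on the basic columns requires 2·y_loom time + 1·y_steam = 8, 3·y_loom time + 5·y_steam = 26.
→ y_loom time = 2 and y_steam = 4.
Δz = y_loom time·Δb = 2 × (3) = 6, so new z* = 612 + 6 = 618.

618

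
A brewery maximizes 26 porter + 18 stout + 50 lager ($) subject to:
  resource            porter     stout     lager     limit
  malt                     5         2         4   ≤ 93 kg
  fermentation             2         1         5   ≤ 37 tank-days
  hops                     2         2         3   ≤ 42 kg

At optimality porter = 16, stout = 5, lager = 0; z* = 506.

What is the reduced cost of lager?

-5

Binding: fermentation and hops. Non-binding: malt (3 unused).
Slack constraints have shadow price 0 (complementary slackness).
The binding rows give the dual system: 2·y_fermentation + 2·y_hops = 26 and 1·y_fermentation + 2·y_hops = 18.
→ y_fermentation = 8 and y_hops = 5.
Reduced cost of lager: c₃ − yᵀa₃ = 50 − (8·5 + 5·3) = 50 − 55 = -5.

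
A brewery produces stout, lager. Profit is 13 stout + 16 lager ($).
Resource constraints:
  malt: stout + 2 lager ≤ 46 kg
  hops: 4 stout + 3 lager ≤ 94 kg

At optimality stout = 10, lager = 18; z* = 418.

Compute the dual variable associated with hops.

Check each constraint at x*: malt 46/46 (tight); hops 94/94 (tight).
Dual feasibility on the basic columns requires 1·y_malt + 4·y_hops = 13, 2·y_malt + 3·y_hops = 16.
→ y_malt = 5 and y_hops = 2.
Shadow price of hops = 2.

2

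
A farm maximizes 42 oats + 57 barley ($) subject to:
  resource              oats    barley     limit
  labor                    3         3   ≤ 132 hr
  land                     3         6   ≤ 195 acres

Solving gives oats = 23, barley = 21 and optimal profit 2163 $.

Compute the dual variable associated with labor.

9

At the optimum: labor uses 132 of 132 (binding); land uses 195 of 195 (binding).
Dual feasibility on the basic columns requires 3·y_labor + 3·y_land = 42, 3·y_labor + 6·y_land = 57.
This yields shadow prices y_labor = 9, y_land = 5.
Shadow price of labor = 9.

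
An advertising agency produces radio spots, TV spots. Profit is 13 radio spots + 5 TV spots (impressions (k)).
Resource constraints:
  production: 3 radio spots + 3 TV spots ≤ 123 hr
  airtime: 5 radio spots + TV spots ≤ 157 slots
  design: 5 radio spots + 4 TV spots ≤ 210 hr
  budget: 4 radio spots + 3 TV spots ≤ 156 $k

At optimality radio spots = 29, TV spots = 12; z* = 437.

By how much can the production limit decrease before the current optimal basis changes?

28.8

Binding constraints: production, airtime. The basis is B = [[3,3],[5,1]] with det -12.
Per unit decrease in production, x* moves by d = (0.0833, -0.4167).
The basis stays optimal until TV spots reaches 0; allowable decrease = 28.8 hr.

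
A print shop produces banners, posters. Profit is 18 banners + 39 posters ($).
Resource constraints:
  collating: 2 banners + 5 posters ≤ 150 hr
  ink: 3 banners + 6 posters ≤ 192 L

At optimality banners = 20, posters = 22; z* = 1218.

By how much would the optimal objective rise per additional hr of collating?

3

At the optimum: collating uses 150 of 150 (binding); ink uses 192 of 192 (binding).
Dual feasibility on the basic columns requires 2·y_collating + 3·y_ink = 18, 5·y_collating + 6·y_ink = 39.
This yields shadow prices y_collating = 3, y_ink = 4.
Shadow price of collating = 3.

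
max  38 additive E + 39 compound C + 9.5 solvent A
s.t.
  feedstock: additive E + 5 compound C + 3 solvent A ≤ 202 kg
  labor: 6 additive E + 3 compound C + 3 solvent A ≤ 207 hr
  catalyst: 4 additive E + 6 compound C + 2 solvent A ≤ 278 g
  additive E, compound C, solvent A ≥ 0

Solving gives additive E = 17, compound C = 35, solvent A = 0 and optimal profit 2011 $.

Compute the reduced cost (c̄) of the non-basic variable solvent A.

Binding: labor and catalyst. Non-binding: feedstock (10 unused).
Slack constraints have shadow price 0 (complementary slackness).
Dual feasibility on the basic columns requires 6·y_labor + 4·y_catalyst = 38, 3·y_labor + 6·y_catalyst = 39.
This yields shadow prices y_labor = 3, y_catalyst = 5.
Reduced cost of solvent A: c₃ − yᵀa₃ = 9.5 − (3·3 + 5·2) = 9.5 − 19 = -9.5.

-9.5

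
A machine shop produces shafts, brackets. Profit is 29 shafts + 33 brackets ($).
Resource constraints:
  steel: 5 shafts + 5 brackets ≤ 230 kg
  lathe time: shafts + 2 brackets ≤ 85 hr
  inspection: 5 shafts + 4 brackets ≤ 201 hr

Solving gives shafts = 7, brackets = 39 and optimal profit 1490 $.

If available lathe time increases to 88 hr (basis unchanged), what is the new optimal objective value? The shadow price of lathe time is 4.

Δb = 3, so new z* = 1490 + (4)·(3) = 1490 + 12 = 1502.

1502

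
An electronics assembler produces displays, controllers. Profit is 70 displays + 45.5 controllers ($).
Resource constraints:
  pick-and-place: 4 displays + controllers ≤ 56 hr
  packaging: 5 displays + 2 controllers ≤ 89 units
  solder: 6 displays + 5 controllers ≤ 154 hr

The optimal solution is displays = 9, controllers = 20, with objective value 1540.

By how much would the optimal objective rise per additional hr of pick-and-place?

At the optimum: pick-and-place uses 56 of 56 (binding); packaging uses 85 of 89 (slack = 4); solder uses 154 of 154 (binding).
Since packaging is not tight, its dual is 0.
Dual feasibility on the basic columns requires 4·y_pick-and-place + 6·y_solder = 70, 1·y_pick-and-place + 5·y_solder = 45.5.
→ y_pick-and-place = 5.5 and y_solder = 8.
Shadow price of pick-and-place = 5.5.

5.5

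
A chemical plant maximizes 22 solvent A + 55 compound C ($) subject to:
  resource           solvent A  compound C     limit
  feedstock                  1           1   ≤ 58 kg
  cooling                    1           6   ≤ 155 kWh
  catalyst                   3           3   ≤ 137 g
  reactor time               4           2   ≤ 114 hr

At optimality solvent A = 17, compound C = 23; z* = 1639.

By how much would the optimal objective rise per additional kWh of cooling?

8

Binding: cooling and reactor time. Non-binding: feedstock (18 unused), catalyst (17 unused).
By complementary slackness, y = 0 for the non-binding constraints.
From A_Bᵀ y = c: 1·y_cooling + 4·y_reactor time = 22; 6·y_cooling + 2·y_reactor time = 55.
This yields shadow prices y_cooling = 8, y_reactor time = 3.5.
Shadow price of cooling = 8.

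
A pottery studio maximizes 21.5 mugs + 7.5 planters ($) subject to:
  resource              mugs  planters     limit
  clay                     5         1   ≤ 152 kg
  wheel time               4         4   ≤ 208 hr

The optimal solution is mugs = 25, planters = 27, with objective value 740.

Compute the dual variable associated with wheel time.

1

Check each constraint at x*: clay 152/152 (tight); wheel time 208/208 (tight).
From A_Bᵀ y = c: 5·y_clay + 4·y_wheel time = 21.5; 1·y_clay + 4·y_wheel time = 7.5.
→ y_clay = 3.5 and y_wheel time = 1.
Shadow price of wheel time = 1.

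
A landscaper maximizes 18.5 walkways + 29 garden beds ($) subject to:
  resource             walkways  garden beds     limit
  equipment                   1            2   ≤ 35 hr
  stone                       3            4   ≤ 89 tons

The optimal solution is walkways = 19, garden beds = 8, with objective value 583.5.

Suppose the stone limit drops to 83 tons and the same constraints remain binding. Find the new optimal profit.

Check each constraint at x*: equipment 35/35 (tight); stone 89/89 (tight).
From A_Bᵀ y = c: 1·y_equipment + 3·y_stone = 18.5; 2·y_equipment + 4·y_stone = 29.
This yields shadow prices y_equipment = 6.5, y_stone = 4.
Δz = y_stone·Δb = 4 × (-6) = -24, so new z* = 583.5 − 24 = 559.5.

559.5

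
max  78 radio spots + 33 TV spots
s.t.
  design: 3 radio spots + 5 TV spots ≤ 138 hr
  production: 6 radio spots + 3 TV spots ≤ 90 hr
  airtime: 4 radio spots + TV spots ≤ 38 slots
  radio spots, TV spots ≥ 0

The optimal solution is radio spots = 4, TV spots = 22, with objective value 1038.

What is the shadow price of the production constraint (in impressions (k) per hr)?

Check each constraint at x*: design 122/138 (slack 16); production 90/90 (tight); airtime 38/38 (tight).
Since design is not tight, its dual is 0.
The binding rows give the dual system: 6·y_production + 4·y_airtime = 78 and 3·y_production + 1·y_airtime = 33.
This yields shadow prices y_production = 9, y_airtime = 6.
Shadow price of production = 9.

9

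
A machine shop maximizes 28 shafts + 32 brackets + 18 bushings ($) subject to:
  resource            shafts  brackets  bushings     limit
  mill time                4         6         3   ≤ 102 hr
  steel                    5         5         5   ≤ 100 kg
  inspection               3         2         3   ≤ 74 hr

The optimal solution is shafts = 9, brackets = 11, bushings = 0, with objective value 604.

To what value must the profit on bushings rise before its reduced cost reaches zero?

At the optimum: mill time uses 102 of 102 (binding); steel uses 100 of 100 (binding); inspection uses 49 of 74 (slack = 25).
Since inspection is not tight, its dual is 0.
Dual feasibility on the basic columns requires 4·y_mill time + 5·y_steel = 28, 6·y_mill time + 5·y_steel = 32.
→ y_mill time = 2 and y_steel = 4.
bushings enters the basis when its profit ≥ yᵀa₃ = 2·3 + 4·5 = 26.

26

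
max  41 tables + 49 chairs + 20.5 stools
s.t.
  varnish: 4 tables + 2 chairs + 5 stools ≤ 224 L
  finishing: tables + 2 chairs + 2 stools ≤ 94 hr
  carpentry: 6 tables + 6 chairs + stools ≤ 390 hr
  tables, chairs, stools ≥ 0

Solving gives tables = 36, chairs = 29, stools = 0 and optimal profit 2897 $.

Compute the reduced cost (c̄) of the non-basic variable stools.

-1

Binding: finishing and carpentry. Non-binding: varnish (22 unused).
Slack constraints have shadow price 0 (complementary slackness).
Dual feasibility on the basic columns requires 1·y_finishing + 6·y_carpentry = 41, 2·y_finishing + 6·y_carpentry = 49.
Solving: y_finishing = 8, y_carpentry = 5.5.
Reduced cost of stools: c₃ − yᵀa₃ = 20.5 − (8·2 + 5.5·1) = 20.5 − 21.5 = -1.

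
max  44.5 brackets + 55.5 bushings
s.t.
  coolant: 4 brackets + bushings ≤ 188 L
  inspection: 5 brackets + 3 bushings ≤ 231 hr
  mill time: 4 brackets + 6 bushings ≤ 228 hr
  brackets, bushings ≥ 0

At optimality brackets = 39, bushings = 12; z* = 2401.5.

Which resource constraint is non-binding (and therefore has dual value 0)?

coolant

coolant: 168/188 (slack 20)
inspection: 231/231 (binding)
mill time: 228/228 (binding)
By complementary slackness, a constraint with positive slack has shadow price 0 → coolant.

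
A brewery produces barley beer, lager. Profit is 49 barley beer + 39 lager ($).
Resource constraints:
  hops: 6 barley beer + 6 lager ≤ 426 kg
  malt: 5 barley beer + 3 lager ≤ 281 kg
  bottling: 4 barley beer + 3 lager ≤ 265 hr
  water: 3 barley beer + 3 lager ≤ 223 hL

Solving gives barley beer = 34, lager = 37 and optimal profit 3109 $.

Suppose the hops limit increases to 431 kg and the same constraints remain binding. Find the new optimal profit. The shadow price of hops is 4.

3129

Δb = 5, so new z* = 3109 + (4)·(5) = 3109 + 20 = 3129.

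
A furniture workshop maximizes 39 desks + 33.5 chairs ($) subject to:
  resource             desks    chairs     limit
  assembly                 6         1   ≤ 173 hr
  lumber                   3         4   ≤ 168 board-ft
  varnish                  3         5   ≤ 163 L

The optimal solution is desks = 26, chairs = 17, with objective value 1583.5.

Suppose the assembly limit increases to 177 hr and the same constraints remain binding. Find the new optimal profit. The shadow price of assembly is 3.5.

1597.5

Δb = 4, so new z* = 1583.5 + (3.5)·(4) = 1583.5 + 14 = 1597.5.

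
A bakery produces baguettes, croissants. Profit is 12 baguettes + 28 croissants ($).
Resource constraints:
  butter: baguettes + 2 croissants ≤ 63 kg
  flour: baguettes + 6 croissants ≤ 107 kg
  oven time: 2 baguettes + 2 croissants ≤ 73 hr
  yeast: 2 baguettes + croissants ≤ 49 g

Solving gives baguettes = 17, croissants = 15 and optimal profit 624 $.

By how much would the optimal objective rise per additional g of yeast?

4

Binding: flour and yeast. Non-binding: butter (16 unused), oven time (9 unused).
Slack constraints have shadow price 0 (complementary slackness).
From A_Bᵀ y = c: 1·y_flour + 2·y_yeast = 12; 6·y_flour + 1·y_yeast = 28.
Solving: y_flour = 4, y_yeast = 4.
Shadow price of yeast = 4.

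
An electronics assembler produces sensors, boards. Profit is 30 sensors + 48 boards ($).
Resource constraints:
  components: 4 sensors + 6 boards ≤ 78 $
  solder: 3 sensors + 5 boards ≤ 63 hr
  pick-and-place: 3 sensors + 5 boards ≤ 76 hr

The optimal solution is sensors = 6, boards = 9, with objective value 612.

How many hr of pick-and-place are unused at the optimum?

13

pick-and-place used = 3·6 + 5·9 = 63; slack = 76 − 63 = 13.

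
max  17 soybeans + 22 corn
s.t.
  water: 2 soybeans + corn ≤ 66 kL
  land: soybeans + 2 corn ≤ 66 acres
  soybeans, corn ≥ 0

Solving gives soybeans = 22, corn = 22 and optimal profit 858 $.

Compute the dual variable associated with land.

9

Check each constraint at x*: water 66/66 (tight); land 66/66 (tight).
The binding rows give the dual system: 2·y_water + 1·y_land = 17 and 1·y_water + 2·y_land = 22.
Solving: y_water = 4, y_land = 9.
Shadow price of land = 9.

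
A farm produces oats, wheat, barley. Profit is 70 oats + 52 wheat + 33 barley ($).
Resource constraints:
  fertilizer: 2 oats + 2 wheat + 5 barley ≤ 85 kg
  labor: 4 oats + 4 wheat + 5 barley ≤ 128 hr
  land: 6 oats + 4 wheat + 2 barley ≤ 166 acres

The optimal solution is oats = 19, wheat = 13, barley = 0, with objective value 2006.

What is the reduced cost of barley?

-5

Check each constraint at x*: fertilizer 64/85 (slack 21); labor 128/128 (tight); land 166/166 (tight).
Slack constraints have shadow price 0 (complementary slackness).
The binding rows give the dual system: 4·y_labor + 6·y_land = 70 and 4·y_labor + 4·y_land = 52.
This yields shadow prices y_labor = 4, y_land = 9.
Reduced cost of barley: c₃ − yᵀa₃ = 33 − (4·5 + 9·2) = 33 − 38 = -5.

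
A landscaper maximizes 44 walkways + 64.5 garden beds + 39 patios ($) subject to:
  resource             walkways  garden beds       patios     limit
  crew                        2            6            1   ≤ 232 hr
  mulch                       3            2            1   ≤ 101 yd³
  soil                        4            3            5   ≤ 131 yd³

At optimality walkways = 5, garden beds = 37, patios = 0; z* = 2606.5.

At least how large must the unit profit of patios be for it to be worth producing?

44.5

Binding: crew and soil. Non-binding: mulch (12 unused).
Slack constraints have shadow price 0 (complementary slackness).
Dual feasibility on the basic columns requires 2·y_crew + 4·y_soil = 44, 6·y_crew + 3·y_soil = 64.5.
This yields shadow prices y_crew = 7, y_soil = 7.5.
patios enters the basis when its profit ≥ yᵀa₃ = 7·1 + 7.5·5 = 44.5.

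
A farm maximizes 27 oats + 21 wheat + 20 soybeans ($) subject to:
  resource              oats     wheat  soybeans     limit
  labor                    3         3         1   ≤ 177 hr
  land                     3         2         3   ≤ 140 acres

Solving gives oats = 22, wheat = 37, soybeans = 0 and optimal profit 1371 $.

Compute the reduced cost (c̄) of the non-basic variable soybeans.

-1

Check each constraint at x*: labor 177/177 (tight); land 140/140 (tight).
From A_Bᵀ y = c: 3·y_labor + 3·y_land = 27; 3·y_labor + 2·y_land = 21.
This yields shadow prices y_labor = 3, y_land = 6.
Reduced cost of soybeans: c₃ − yᵀa₃ = 20 − (3·1 + 6·3) = 20 − 21 = -1.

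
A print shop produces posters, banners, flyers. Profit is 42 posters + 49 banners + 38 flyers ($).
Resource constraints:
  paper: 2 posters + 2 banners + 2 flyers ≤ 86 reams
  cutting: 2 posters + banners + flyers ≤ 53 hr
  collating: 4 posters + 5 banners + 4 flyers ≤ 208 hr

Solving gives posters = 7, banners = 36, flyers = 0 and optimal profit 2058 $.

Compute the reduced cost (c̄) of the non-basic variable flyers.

-4

Check each constraint at x*: paper 86/86 (tight); cutting 50/53 (slack 3); collating 208/208 (tight).
By complementary slackness, y = 0 for the non-binding constraint.
Dual feasibility on the basic columns requires 2·y_paper + 4·y_collating = 42, 2·y_paper + 5·y_collating = 49.
Solving: y_paper = 7, y_collating = 7.
Reduced cost of flyers: c₃ − yᵀa₃ = 38 − (7·2 + 7·4) = 38 − 42 = -4.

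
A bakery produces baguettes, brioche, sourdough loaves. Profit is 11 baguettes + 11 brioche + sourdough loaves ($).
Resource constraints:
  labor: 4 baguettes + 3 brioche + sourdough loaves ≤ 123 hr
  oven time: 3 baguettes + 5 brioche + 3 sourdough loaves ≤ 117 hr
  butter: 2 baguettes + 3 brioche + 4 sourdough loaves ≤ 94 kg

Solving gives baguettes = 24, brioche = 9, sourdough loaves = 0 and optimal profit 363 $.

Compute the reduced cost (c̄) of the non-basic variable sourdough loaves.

-4

At the optimum: labor uses 123 of 123 (binding); oven time uses 117 of 117 (binding); butter uses 75 of 94 (slack = 19).
By complementary slackness, y = 0 for the non-binding constraint.
The binding rows give the dual system: 4·y_labor + 3·y_oven time = 11 and 3·y_labor + 5·y_oven time = 11.
→ y_labor = 2 and y_oven time = 1.
Reduced cost of sourdough loaves: c₃ − yᵀa₃ = 1 − (2·1 + 1·3) = 1 − 5 = -4.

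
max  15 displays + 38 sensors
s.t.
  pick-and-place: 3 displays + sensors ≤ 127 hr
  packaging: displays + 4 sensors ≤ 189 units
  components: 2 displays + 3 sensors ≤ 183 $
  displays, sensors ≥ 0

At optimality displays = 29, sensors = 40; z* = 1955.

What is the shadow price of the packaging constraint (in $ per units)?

Check each constraint at x*: pick-and-place 127/127 (tight); packaging 189/189 (tight); components 178/183 (slack 5).
By complementary slackness, y = 0 for the non-binding constraint.
From A_Bᵀ y = c: 3·y_pick-and-place + 1·y_packaging = 15; 1·y_pick-and-place + 4·y_packaging = 38.
Solving: y_pick-and-place = 2, y_packaging = 9.
Shadow price of packaging = 9.

9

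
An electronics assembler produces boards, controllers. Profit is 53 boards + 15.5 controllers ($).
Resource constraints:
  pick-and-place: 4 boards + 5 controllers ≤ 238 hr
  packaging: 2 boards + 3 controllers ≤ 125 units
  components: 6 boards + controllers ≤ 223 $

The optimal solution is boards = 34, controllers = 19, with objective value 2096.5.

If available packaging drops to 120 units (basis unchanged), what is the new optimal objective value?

At the optimum: pick-and-place uses 231 of 238 (slack = 7); packaging uses 125 of 125 (binding); components uses 223 of 223 (binding).
Since pick-and-place is not tight, its dual is 0.
Dual feasibility on the basic columns requires 2·y_packaging + 6·y_components = 53, 3·y_packaging + 1·y_components = 15.5.
Solving: y_packaging = 2.5, y_components = 8.
Δz = y_packaging·Δb = 2.5 × (-5) = -12.5, so new z* = 2096.5 − 12.5 = 2084.

2084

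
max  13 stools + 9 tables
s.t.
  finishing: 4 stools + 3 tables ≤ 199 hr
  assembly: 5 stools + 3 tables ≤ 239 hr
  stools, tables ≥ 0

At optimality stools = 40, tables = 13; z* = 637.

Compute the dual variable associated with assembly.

Both finishing and assembly are binding at x*.
From A_Bᵀ y = c: 4·y_finishing + 5·y_assembly = 13; 3·y_finishing + 3·y_assembly = 9.
→ y_finishing = 2 and y_assembly = 1.
Shadow price of assembly = 1.

1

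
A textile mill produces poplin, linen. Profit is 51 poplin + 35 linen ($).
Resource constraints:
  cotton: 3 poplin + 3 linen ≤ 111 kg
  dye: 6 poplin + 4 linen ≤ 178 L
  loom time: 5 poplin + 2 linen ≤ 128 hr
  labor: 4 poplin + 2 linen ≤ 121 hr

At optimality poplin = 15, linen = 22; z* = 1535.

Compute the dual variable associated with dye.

At the optimum: cotton uses 111 of 111 (binding); dye uses 178 of 178 (binding); loom time uses 119 of 128 (slack = 9); labor uses 104 of 121 (slack = 17).
By complementary slackness, y = 0 for the non-binding constraints.
From A_Bᵀ y = c: 3·y_cotton + 6·y_dye = 51; 3·y_cotton + 4·y_dye = 35.
Solving: y_cotton = 1, y_dye = 8.
Shadow price of dye = 8.

8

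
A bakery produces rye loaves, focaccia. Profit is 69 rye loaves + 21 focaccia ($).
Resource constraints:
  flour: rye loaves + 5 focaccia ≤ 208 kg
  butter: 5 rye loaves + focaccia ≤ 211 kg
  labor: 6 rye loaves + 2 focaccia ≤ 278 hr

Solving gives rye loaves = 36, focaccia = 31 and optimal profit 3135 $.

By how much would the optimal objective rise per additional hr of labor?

At the optimum: flour uses 191 of 208 (slack = 17); butter uses 211 of 211 (binding); labor uses 278 of 278 (binding).
Since flour is not tight, its dual is 0.
The binding rows give the dual system: 5·y_butter + 6·y_labor = 69 and 1·y_butter + 2·y_labor = 21.
→ y_butter = 3 and y_labor = 9.
Shadow price of labor = 9.

9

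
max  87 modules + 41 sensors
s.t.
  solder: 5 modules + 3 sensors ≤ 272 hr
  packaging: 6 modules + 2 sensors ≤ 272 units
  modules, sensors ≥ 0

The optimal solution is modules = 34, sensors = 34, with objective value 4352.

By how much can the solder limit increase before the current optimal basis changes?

Binding constraints: solder, packaging. The basis is B = [[5,3],[6,2]] with det -8.
Per unit increase in solder, x* moves by d = (-0.25, 0.75).
The basis stays optimal until modules reaches 0; allowable increase = 136 hr.

136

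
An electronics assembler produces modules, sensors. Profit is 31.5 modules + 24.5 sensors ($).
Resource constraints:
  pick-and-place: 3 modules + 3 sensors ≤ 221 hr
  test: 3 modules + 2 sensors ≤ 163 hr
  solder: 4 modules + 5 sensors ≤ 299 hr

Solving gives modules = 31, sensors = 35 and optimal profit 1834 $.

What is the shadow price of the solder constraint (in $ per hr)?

Binding: test and solder. Non-binding: pick-and-place (23 unused).
Since pick-and-place is not tight, its dual is 0.
Dual feasibility on the basic columns requires 3·y_test + 4·y_solder = 31.5, 2·y_test + 5·y_solder = 24.5.
Solving: y_test = 8.5, y_solder = 1.5.
Shadow price of solder = 1.5.

1.5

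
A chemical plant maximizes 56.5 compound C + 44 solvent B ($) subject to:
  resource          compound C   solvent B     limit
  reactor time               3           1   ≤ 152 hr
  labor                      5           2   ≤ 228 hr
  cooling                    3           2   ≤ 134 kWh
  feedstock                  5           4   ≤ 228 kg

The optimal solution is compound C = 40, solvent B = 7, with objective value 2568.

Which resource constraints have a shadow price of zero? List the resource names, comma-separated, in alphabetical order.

labor, reactor time

reactor time: 127/152 (slack 25)
labor: 214/228 (slack 14)
cooling: 134/134 (binding)
feedstock: 228/228 (binding)
By complementary slackness, a constraint with positive slack has shadow price 0 → labor, reactor time.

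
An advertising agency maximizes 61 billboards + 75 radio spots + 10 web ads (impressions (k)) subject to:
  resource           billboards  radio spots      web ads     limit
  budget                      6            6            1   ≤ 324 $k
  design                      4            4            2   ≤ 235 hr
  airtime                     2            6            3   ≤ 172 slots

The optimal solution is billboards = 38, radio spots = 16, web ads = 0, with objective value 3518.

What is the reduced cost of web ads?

At the optimum: budget uses 324 of 324 (binding); design uses 216 of 235 (slack = 19); airtime uses 172 of 172 (binding).
Since design is not tight, its dual is 0.
The binding rows give the dual system: 6·y_budget + 2·y_airtime = 61 and 6·y_budget + 6·y_airtime = 75.
→ y_budget = 9 and y_airtime = 3.5.
Reduced cost of web ads: c₃ − yᵀa₃ = 10 − (9·1 + 3.5·3) = 10 − 19.5 = -9.5.

-9.5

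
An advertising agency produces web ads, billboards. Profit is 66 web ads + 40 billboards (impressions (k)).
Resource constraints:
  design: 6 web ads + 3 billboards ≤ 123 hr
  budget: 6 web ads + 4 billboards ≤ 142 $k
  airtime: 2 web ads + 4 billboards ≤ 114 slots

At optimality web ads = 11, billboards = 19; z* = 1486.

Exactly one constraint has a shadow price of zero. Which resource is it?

design: 123/123 (binding)
budget: 142/142 (binding)
airtime: 98/114 (slack 16)
By complementary slackness, a constraint with positive slack has shadow price 0 → airtime.

airtime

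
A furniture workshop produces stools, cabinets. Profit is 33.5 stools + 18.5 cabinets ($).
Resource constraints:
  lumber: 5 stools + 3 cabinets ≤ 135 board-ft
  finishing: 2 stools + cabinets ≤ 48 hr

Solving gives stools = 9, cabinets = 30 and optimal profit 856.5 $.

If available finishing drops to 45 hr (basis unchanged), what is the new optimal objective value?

Both lumber and finishing are binding at x*.
The binding rows give the dual system: 5·y_lumber + 2·y_finishing = 33.5 and 3·y_lumber + 1·y_finishing = 18.5.
Solving: y_lumber = 3.5, y_finishing = 8.
Δz = y_finishing·Δb = 8 × (-3) = -24, so new z* = 856.5 − 24 = 832.5.

832.5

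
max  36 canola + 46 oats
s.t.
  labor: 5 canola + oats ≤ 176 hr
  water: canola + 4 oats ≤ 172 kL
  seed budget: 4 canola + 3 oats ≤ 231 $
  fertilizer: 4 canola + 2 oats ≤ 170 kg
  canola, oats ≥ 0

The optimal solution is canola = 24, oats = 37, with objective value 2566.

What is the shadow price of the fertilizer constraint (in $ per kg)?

Check each constraint at x*: labor 157/176 (slack 19); water 172/172 (tight); seed budget 207/231 (slack 24); fertilizer 170/170 (tight).
Slack constraints have shadow price 0 (complementary slackness).
Dual feasibility on the basic columns requires 1·y_water + 4·y_fertilizer = 36, 4·y_water + 2·y_fertilizer = 46.
→ y_water = 8 and y_fertilizer = 7.
Shadow price of fertilizer = 7.

7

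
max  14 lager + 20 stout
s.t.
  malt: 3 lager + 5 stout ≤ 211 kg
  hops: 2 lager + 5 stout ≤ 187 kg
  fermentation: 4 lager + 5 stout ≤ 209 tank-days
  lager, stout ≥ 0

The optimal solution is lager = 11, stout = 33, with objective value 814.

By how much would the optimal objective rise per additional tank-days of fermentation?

Check each constraint at x*: malt 198/211 (slack 13); hops 187/187 (tight); fermentation 209/209 (tight).
By complementary slackness, y = 0 for the non-binding constraint.
Dual feasibility on the basic columns requires 2·y_hops + 4·y_fermentation = 14, 5·y_hops + 5·y_fermentation = 20.
This yields shadow prices y_hops = 1, y_fermentation = 3.
Shadow price of fermentation = 3.

3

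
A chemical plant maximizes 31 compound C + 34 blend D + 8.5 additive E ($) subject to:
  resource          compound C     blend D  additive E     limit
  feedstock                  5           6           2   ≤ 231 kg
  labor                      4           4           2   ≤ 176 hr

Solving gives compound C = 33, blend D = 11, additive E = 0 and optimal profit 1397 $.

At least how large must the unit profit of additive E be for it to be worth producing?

14

At the optimum: feedstock uses 231 of 231 (binding); labor uses 176 of 176 (binding).
The binding rows give the dual system: 5·y_feedstock + 4·y_labor = 31 and 6·y_feedstock + 4·y_labor = 34.
Solving: y_feedstock = 3, y_labor = 4.
additive E enters the basis when its profit ≥ yᵀa₃ = 3·2 + 4·2 = 14.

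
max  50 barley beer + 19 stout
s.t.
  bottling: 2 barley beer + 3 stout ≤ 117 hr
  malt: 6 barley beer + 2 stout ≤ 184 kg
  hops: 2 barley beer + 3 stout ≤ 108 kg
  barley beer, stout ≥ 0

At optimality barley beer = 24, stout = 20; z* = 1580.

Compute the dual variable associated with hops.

At the optimum: bottling uses 108 of 117 (slack = 9); malt uses 184 of 184 (binding); hops uses 108 of 108 (binding).
Since bottling is not tight, its dual is 0.
The binding rows give the dual system: 6·y_malt + 2·y_hops = 50 and 2·y_malt + 3·y_hops = 19.
This yields shadow prices y_malt = 8, y_hops = 1.
Shadow price of hops = 1.

1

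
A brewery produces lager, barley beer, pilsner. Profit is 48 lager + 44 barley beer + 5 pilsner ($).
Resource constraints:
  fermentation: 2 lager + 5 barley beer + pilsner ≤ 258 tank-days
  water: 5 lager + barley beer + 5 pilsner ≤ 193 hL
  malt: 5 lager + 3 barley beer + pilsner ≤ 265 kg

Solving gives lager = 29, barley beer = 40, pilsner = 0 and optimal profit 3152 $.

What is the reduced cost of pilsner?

Binding: fermentation and malt. Non-binding: water (8 unused).
Slack constraints have shadow price 0 (complementary slackness).
The binding rows give the dual system: 2·y_fermentation + 5·y_malt = 48 and 5·y_fermentation + 3·y_malt = 44.
This yields shadow prices y_fermentation = 4, y_malt = 8.
Reduced cost of pilsner: c₃ − yᵀa₃ = 5 − (4·1 + 8·1) = 5 − 12 = -7.

-7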